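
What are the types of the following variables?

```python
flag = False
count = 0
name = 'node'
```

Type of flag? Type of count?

flag is bool; count is int

bool, int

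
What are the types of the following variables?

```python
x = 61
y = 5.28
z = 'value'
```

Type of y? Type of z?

y is float; z is str

float, str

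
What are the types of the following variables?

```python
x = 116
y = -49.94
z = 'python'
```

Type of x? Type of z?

x is int; z is str

int, str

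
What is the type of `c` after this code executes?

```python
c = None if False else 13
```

Ternary: condition is False, else branch (13) taken → int

int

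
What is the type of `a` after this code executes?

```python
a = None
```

None has type NoneType

NoneType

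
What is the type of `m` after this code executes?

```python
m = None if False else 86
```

Ternary: condition is False, else branch (86) taken → int

int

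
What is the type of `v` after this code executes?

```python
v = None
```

None has type NoneType

NoneType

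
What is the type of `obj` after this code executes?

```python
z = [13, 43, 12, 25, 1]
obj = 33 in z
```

'in' operator returns bool

bool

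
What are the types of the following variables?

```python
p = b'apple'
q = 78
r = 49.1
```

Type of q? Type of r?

q is int; r is float

int, float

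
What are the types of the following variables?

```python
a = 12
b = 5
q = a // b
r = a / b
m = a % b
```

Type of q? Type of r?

int // int returns int; int / int returns float

int, float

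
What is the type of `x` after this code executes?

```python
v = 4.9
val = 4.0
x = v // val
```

float // float returns float (floor division preserves float type)

float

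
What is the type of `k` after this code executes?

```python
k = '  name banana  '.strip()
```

str.strip() returns str

str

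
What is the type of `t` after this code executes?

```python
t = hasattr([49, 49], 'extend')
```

hasattr() returns bool

bool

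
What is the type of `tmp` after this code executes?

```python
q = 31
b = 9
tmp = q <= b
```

Comparison operators return bool

bool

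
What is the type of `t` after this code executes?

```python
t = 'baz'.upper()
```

str.upper() returns str

str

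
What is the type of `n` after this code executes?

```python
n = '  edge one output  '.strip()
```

str.strip() returns str

str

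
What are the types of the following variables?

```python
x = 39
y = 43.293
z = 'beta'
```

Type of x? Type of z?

x is int; z is str

int, str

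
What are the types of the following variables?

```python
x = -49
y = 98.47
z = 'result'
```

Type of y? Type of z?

y is float; z is str

float, str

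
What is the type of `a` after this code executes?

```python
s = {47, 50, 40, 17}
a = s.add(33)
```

set.add() returns None (mutates in place)

NoneType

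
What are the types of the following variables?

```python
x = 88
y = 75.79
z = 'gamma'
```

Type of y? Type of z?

y is float; z is str

float, str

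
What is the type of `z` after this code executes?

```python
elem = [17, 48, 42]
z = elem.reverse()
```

list.reverse() returns None

NoneType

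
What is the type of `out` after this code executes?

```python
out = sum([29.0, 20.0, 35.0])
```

sum() of floats returns float

float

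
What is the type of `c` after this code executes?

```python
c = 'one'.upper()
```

str.upper() returns str

str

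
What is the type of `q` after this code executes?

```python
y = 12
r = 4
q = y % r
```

int % int returns int (12 % 4 = 0)

int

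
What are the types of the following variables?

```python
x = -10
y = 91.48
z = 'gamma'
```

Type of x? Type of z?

x is int; z is str

int, str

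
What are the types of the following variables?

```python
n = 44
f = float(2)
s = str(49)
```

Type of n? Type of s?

n is int; s is str

int, str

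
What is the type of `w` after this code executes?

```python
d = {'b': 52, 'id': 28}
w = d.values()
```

.values() returns a dict_values view object

dict_values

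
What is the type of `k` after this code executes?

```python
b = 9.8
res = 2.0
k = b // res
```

float // float returns float (floor division preserves float type)

float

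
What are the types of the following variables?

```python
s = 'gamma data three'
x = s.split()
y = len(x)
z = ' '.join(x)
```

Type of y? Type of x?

len() returns int; str.split() returns list

int, list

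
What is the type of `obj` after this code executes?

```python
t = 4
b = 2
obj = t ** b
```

int ** positive int returns int (4 ** 2 = 16)

int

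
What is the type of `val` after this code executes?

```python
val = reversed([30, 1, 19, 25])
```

reversed() on a list returns a list_reverseiterator

list_reverseiterator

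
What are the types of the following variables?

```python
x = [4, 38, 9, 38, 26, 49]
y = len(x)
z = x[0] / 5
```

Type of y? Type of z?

len() returns int; int / int returns float

int, float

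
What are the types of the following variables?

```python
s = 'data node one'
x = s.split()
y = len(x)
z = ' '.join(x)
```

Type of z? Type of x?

str.join() returns str; str.split() returns list

str, list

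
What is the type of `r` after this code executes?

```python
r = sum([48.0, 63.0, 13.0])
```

sum() of floats returns float

float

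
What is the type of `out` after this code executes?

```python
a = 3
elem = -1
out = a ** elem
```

int ** negative int returns float

float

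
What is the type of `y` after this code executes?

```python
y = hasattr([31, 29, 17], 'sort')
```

hasattr() returns bool

bool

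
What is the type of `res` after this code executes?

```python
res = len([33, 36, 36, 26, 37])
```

len() always returns int

int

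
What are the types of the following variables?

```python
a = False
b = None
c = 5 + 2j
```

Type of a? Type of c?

a is bool; c is complex

bool, complex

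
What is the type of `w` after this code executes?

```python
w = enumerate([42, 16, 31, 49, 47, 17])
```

enumerate() returns an enumerate iterator object

enumerate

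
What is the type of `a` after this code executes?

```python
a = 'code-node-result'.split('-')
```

str.split() returns list

list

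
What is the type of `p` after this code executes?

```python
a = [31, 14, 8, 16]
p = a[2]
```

Indexing a list of ints returns int (a[2] = 8)

int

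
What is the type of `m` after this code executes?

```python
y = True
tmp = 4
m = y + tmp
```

bool + int returns int (True is 1, so 1 + 4 = 5)

int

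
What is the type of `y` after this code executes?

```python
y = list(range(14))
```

list(range(...)) returns list

list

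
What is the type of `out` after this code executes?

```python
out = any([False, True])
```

any() returns bool

bool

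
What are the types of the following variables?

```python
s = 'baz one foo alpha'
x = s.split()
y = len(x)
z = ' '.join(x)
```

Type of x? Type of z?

str.split() returns list; str.join() returns str

list, str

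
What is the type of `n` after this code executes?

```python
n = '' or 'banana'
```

'or' returns first truthy value ('banana', which is str)

str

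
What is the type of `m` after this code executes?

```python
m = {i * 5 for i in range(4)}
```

A set comprehension {expr for x in iterable} produces a set

set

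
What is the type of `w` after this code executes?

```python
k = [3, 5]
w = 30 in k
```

'in' operator returns bool

bool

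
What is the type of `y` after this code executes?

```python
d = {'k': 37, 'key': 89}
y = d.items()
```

dict.items() returns a dict_items view

dict_items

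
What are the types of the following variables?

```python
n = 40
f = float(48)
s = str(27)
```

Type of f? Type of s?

f is float; s is str

float, str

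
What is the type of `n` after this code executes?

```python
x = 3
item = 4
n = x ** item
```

int ** positive int returns int (3 ** 4 = 81)

int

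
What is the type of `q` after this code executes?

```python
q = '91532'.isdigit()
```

str.isdigit() returns bool

bool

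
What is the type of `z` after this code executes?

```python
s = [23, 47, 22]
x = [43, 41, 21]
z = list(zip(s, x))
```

list(zip(...)) returns a list of tuples

list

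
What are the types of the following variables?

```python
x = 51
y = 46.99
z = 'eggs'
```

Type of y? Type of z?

y is float; z is str

float, str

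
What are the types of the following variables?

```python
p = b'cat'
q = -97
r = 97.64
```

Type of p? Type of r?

p is bytes; r is float

bytes, float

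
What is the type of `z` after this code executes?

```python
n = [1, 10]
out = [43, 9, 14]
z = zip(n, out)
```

zip() returns a zip iterator object

zip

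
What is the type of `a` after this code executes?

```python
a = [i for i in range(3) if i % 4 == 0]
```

A list comprehension [...] produces a list

list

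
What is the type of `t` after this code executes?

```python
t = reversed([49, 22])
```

reversed() on a list returns a list_reverseiterator

list_reverseiterator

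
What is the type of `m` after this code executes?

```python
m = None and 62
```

'and' returns first falsy value (None)

NoneType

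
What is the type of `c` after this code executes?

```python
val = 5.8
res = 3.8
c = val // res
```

float // float returns float (floor division preserves float type)

float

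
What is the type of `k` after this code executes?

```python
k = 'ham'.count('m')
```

str.count() returns int

int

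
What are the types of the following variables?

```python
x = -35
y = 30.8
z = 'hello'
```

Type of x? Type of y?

x is int; y is float

int, float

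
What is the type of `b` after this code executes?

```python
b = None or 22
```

'or' with None returns the other value (22, int)

int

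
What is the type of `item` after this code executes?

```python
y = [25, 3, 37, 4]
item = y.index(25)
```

list.index() returns int

int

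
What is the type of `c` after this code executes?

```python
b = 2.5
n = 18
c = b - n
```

float - int returns float (2.5 - 18 = -15.5)

float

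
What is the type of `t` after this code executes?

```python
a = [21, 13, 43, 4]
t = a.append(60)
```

list.append() returns None (mutates in place)

NoneType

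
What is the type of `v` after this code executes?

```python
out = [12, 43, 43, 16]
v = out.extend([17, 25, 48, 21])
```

list.extend() returns None

NoneType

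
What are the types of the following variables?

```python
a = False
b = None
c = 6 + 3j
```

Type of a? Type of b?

a is bool; b is NoneType

bool, NoneType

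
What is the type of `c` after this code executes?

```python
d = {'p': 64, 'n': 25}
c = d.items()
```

dict.items() returns a dict_items view

dict_items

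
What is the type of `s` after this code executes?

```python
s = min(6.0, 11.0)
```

min() of floats returns float

float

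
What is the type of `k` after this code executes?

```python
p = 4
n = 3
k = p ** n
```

int ** positive int returns int (4 ** 3 = 64)

int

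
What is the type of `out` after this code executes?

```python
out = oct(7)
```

oct() returns str representation

str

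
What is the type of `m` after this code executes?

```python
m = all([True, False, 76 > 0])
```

all() returns bool

bool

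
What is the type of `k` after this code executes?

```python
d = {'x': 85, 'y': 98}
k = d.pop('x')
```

dict.pop() returns the value (int)

int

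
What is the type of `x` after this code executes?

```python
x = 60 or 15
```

'or' returns the first truthy value (60, which is int)

int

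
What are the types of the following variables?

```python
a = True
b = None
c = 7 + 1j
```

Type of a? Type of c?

a is bool; c is complex

bool, complex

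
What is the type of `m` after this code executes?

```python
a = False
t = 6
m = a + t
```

bool + int returns int (False is 0, so 0 + 6 = 6)

int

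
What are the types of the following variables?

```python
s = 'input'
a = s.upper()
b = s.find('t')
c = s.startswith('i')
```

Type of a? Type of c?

str.upper() returns str; str.startswith() returns bool

str, bool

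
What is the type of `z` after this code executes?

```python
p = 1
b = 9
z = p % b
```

int % int returns int (1 % 9 = 1)

int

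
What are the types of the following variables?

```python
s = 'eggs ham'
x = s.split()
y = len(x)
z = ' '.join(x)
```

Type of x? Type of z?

str.split() returns list; str.join() returns str

list, str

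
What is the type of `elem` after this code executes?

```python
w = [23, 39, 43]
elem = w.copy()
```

list.copy() returns list

list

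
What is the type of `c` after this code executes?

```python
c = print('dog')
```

print() returns None

NoneType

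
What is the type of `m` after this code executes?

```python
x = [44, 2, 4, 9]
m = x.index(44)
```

list.index() returns int

int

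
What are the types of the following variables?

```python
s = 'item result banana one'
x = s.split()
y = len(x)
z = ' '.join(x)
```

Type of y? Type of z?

len() returns int; str.join() returns str

int, str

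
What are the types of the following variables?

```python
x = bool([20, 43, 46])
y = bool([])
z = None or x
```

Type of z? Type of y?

None or <bool> returns the bool; bool() returns bool

bool, bool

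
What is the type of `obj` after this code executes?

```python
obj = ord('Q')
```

ord() returns int (Unicode code point)

int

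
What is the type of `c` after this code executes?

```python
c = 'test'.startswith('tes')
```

str.startswith() returns bool

bool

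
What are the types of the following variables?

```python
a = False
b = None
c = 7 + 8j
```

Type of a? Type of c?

a is bool; c is complex

bool, complex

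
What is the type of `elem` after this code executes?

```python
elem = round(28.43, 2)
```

round() with ndigits arg returns float

float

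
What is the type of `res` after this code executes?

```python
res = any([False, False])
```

any() returns bool

bool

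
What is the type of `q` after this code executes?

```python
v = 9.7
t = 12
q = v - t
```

float - int returns float (9.7 - 12 = -2.3)

float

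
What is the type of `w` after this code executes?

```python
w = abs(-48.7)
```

abs() of float returns float

float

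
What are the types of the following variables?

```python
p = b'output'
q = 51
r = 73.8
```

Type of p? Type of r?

p is bytes; r is float

bytes, float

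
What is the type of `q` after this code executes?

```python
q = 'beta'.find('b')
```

str.find() returns int (index, or -1)

int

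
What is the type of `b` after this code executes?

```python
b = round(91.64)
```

round() with no ndigits arg returns int

int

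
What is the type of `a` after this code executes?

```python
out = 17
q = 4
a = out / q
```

int / int always returns float in Python 3 (17 / 4 = 4.25)

float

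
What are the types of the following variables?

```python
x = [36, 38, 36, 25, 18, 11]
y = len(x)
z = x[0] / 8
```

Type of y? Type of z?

len() returns int; int / int returns float

int, float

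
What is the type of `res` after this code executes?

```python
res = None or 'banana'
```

'or' with None returns the other value ('banana', str)

str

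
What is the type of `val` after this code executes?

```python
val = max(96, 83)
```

max() of ints returns int

int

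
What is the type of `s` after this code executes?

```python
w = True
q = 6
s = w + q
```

bool + int returns int (True is 1, so 1 + 6 = 7)

int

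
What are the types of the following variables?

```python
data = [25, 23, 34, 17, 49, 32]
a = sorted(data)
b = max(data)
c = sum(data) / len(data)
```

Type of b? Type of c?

max of ints returns int; int / int returns float

int, float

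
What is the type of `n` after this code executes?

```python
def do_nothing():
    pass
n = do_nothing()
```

A function with no return statement returns None

NoneType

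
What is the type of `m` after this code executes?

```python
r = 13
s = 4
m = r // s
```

int // int returns int (13 // 4 = 3)

int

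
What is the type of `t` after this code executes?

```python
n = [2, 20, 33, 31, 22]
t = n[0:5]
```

Slicing a list always returns a list

list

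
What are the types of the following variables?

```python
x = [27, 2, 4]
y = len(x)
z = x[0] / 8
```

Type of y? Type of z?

len() returns int; int / int returns float

int, float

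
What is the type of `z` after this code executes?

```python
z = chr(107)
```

chr() returns str (single character)

str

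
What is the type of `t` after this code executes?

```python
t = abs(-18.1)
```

abs() of float returns float

float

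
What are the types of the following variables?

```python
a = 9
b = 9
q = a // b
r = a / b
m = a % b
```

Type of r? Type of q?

int / int returns float; int // int returns int

float, int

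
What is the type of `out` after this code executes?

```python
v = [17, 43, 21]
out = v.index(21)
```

list.index() returns int

int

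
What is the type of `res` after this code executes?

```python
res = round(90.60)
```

round() with no ndigits arg returns int

int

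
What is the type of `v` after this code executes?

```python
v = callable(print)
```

callable() returns bool

bool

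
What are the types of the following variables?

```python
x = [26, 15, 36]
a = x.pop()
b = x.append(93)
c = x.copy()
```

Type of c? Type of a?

list.copy() returns list; list.pop() returns the element (int)

list, int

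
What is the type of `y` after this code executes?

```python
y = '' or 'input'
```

'or' returns first truthy value ('input', which is str)

str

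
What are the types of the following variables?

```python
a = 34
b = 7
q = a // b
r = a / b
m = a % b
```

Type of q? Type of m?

int // int returns int; int % int returns int

int, int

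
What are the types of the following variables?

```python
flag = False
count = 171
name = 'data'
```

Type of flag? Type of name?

flag is bool; name is str

bool, str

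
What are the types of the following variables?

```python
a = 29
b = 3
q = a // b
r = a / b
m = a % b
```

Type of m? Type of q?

int % int returns int; int // int returns int

int, int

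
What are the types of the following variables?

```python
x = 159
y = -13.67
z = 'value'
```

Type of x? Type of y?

x is int; y is float

int, float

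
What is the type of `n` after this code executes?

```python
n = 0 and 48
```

'and' returns the first falsy value (0, which is int)

int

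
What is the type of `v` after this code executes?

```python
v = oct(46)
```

oct() returns str representation

str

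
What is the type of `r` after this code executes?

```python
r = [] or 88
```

'or' returns first truthy value (88, which is int)

int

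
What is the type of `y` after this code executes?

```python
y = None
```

None has type NoneType

NoneType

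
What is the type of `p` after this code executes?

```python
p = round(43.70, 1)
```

round() with ndigits arg returns float

float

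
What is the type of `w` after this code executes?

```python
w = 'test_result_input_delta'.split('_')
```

str.split() returns list

list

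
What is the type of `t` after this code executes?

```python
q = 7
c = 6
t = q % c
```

int % int returns int (7 % 6 = 1)

int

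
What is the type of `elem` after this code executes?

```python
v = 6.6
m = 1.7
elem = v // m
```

float // float returns float (floor division preserves float type)

float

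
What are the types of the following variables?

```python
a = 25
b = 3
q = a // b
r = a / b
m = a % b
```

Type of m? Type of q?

int % int returns int; int // int returns int

int, int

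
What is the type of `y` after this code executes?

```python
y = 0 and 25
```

'and' returns the first falsy value (0, which is int)

int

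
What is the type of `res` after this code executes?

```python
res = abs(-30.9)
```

abs() of float returns float

float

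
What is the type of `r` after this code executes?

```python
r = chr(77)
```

chr() returns str (single character)

str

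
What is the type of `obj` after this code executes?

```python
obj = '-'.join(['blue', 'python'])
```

str.join() returns str

str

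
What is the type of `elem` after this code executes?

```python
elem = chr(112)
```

chr() returns str (single character)

str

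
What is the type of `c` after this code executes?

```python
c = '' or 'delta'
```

'or' returns first truthy value ('delta', which is str)

str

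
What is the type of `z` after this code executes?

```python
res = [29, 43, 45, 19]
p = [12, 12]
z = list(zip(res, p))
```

list(zip(...)) returns a list of tuples

list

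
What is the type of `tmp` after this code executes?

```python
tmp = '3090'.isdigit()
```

str.isdigit() returns bool

bool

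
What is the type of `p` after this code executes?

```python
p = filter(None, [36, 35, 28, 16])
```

filter() returns a filter iterator object

filter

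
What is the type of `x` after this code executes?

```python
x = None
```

None has type NoneType

NoneType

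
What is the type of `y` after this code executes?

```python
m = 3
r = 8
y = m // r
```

int // int returns int (3 // 8 = 0)

int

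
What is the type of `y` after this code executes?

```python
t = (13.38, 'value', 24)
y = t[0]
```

Index 0 of tuple is 13.38 which is float

float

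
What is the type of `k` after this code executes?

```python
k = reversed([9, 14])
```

reversed() on a list returns a list_reverseiterator

list_reverseiterator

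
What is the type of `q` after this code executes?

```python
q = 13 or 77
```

'or' returns the first truthy value (13, which is int)

int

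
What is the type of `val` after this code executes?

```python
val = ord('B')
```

ord() returns int (Unicode code point)

int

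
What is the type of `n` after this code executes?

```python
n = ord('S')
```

ord() returns int (Unicode code point)

int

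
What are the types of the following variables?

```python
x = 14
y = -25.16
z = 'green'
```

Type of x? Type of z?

x is int; z is str

int, str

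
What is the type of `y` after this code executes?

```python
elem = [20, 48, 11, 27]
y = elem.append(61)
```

list.append() returns None (mutates in place)

NoneType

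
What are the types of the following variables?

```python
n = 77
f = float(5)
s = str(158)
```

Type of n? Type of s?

n is int; s is str

int, str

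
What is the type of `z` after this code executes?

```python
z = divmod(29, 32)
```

divmod() returns a tuple (quotient, remainder)

tuple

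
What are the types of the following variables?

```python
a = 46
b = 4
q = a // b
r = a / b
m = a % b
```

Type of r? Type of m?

int / int returns float; int % int returns int

float, int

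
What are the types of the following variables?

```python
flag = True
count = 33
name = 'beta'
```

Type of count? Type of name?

count is int; name is str

int, str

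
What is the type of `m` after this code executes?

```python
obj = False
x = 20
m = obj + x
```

bool + int returns int (False is 0, so 0 + 20 = 20)

int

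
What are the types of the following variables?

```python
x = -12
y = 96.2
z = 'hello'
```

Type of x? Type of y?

x is int; y is float

int, float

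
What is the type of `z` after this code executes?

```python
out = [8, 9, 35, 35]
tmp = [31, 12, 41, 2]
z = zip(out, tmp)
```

zip() returns a zip iterator object

zip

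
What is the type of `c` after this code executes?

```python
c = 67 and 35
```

'and' returns the last value when all truthy (35, which is int)

int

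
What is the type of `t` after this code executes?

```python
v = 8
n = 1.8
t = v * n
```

int * float returns float (8 * 1.8 = 14.4)

float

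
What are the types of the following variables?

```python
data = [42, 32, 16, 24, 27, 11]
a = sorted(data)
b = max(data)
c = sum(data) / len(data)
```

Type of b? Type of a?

max of ints returns int; sorted() returns list

int, list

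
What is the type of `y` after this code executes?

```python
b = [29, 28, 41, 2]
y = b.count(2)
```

list.count() returns int

int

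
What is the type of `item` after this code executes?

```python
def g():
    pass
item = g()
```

A function with no return statement returns None

NoneType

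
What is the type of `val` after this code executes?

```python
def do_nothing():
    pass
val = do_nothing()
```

A function with no return statement returns None

NoneType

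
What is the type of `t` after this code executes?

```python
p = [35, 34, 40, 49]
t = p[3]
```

Indexing a list of ints returns int (p[3] = 49)

int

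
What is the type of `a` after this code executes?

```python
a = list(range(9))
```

list(range(...)) returns list

list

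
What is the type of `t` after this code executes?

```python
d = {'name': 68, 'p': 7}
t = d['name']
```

Accessing dict[str, int] with key 'name' returns int value 68

int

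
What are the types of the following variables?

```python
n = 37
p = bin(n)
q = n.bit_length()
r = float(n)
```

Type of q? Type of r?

int.bit_length() returns int; float() returns float

int, float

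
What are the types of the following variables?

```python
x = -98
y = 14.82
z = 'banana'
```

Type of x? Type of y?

x is int; y is float

int, float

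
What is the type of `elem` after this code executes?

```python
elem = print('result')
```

print() returns None

NoneType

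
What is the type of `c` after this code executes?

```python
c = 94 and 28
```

'and' returns the last value when all truthy (28, which is int)

int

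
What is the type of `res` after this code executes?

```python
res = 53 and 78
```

'and' returns the last value when all truthy (78, which is int)

int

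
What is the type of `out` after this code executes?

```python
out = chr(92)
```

chr() returns str (single character)

str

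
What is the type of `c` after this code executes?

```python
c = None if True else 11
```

Ternary: condition is True, if branch (None) taken → NoneType

NoneType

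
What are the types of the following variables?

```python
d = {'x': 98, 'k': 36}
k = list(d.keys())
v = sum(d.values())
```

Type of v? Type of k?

sum of int values returns int; list(...) returns list

int, list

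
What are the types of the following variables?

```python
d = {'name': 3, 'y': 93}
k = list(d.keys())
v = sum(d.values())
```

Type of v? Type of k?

sum of int values returns int; list(...) returns list

int, list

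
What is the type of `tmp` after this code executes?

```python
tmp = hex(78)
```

hex() returns str representation

str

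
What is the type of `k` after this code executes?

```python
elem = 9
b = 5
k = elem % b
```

int % int returns int (9 % 5 = 4)

int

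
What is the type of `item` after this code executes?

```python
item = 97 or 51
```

'or' returns the first truthy value (97, which is int)

int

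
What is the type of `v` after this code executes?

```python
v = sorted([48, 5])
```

sorted() always returns list

list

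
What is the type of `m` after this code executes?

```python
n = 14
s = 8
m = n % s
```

int % int returns int (14 % 8 = 6)

int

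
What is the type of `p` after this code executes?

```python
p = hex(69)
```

hex() returns str representation

str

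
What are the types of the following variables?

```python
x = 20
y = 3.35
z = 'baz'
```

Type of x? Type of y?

x is int; y is float

int, float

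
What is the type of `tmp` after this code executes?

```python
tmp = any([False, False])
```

any() returns bool

bool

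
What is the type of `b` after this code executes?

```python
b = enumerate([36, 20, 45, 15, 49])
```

enumerate() returns an enumerate iterator object

enumerate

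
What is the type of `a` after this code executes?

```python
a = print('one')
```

print() returns None

NoneType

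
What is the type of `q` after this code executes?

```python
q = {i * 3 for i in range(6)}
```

A set comprehension {expr for x in iterable} produces a set

set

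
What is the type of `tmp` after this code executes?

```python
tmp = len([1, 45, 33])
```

len() always returns int

int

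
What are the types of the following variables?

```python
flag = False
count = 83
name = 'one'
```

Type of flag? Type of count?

flag is bool; count is int

bool, int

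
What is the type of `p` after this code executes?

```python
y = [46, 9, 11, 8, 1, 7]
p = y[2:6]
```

Slicing a list always returns a list

list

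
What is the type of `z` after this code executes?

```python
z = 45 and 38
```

'and' returns the last value when all truthy (38, which is int)

int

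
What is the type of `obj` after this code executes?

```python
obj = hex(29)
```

hex() returns str representation

str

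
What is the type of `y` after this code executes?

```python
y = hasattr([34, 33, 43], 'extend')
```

hasattr() returns bool

bool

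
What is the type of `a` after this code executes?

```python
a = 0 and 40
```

'and' returns the first falsy value (0, which is int)

int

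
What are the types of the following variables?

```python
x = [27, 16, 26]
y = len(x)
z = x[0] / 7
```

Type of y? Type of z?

len() returns int; int / int returns float

int, float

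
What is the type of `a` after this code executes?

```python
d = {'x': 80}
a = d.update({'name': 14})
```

dict.update() returns None

NoneType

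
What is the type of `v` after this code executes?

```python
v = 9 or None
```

'or' returns first truthy value (9, int)

int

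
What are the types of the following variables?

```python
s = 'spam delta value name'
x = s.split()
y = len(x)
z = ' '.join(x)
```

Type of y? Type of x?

len() returns int; str.split() returns list

int, list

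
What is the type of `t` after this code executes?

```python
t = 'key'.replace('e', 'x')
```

str.replace() returns str

str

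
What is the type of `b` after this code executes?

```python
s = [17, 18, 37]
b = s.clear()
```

list.clear() returns None

NoneType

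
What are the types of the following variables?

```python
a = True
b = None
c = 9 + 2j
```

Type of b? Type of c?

b is NoneType; c is complex

NoneType, complex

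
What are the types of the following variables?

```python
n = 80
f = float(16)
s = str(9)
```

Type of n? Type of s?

n is int; s is str

int, str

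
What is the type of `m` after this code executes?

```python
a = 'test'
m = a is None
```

'is' comparison returns bool

bool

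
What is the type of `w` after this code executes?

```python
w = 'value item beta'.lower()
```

str.lower() returns str

str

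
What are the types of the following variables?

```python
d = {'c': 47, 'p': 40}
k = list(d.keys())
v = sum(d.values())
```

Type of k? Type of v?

list(...) returns list; sum of int values returns int

list, int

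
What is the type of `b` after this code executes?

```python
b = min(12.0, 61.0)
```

min() of floats returns float

float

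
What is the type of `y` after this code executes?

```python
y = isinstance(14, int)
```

isinstance() returns bool

bool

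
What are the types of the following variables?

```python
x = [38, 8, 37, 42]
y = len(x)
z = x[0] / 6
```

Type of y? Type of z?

len() returns int; int / int returns float

int, float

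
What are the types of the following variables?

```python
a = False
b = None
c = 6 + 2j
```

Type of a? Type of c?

a is bool; c is complex

bool, complex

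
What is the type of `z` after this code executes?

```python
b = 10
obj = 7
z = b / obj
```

int / int always returns float in Python 3 (10 / 7 = 1.42857)

float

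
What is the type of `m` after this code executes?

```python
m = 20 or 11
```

'or' returns the first truthy value (20, which is int)

int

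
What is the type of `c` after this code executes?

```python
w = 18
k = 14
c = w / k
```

int / int always returns float in Python 3 (18 / 14 = 1.28571)

float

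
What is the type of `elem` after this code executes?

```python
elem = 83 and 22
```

'and' returns the last value when all truthy (22, which is int)

int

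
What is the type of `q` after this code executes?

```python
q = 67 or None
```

'or' returns first truthy value (67, int)

int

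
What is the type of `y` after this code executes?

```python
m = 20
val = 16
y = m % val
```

int % int returns int (20 % 16 = 4)

int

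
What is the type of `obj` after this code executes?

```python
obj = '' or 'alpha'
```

'or' returns first truthy value ('alpha', which is str)

str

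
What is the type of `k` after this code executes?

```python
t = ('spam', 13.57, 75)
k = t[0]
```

Index 0 of tuple is 'spam' which is str

str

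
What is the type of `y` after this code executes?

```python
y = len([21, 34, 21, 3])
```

len() always returns int

int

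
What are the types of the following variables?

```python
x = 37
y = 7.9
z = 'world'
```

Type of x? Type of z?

x is int; z is str

int, str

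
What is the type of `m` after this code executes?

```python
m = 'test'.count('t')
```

str.count() returns int

int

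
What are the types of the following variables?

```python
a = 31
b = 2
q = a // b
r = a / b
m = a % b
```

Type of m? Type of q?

int % int returns int; int // int returns int

int, int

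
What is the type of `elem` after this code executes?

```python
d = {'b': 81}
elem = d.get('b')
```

dict.get() returns the value (int) when key is found

int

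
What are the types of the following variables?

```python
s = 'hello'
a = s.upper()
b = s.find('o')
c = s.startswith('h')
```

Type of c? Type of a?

str.startswith() returns bool; str.upper() returns str

bool, str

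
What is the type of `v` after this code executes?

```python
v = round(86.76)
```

round() with no ndigits arg returns int

int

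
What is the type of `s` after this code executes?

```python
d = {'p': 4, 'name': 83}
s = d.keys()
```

.keys() returns a dict_keys view object

dict_keys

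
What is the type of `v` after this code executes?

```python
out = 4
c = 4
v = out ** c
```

int ** positive int returns int (4 ** 4 = 256)

int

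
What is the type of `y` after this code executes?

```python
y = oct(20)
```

oct() returns str representation

str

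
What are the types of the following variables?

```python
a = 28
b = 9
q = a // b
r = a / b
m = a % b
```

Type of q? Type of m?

int // int returns int; int % int returns int

int, int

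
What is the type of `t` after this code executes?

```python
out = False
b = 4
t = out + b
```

bool + int returns int (False is 0, so 0 + 4 = 4)

int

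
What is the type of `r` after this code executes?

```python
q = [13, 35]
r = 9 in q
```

'in' operator returns bool

bool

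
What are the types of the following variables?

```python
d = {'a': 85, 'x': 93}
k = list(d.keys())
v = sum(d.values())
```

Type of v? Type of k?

sum of int values returns int; list(...) returns list

int, list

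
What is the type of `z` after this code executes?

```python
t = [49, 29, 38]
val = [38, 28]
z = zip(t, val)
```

zip() returns a zip iterator object

zip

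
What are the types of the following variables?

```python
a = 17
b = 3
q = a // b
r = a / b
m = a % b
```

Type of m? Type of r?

int % int returns int; int / int returns float

int, float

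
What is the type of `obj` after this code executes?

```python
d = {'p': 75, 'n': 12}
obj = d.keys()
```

.keys() returns a dict_keys view object

dict_keys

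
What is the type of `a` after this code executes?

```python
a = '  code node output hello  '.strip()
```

str.strip() returns str

str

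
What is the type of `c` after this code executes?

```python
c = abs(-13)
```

abs() of int returns int

int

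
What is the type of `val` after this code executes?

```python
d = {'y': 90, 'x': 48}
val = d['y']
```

Accessing dict[str, int] with key 'y' returns int value 90

int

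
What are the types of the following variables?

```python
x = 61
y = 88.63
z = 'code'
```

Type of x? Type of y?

x is int; y is float

int, float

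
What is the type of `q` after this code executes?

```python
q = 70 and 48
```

'and' returns the last value when all truthy (48, which is int)

int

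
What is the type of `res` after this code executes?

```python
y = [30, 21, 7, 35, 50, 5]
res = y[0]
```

Indexing a list of ints returns int (y[0] = 30)

int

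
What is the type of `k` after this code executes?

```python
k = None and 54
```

'and' returns first falsy value (None)

NoneType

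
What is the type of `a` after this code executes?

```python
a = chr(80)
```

chr() returns str (single character)

str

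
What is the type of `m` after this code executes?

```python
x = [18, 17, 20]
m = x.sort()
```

list.sort() returns None (sorts in place)

NoneType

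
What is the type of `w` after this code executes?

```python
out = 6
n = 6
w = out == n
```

Equality comparison returns bool

bool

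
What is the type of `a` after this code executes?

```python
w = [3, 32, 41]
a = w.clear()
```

list.clear() returns None

NoneType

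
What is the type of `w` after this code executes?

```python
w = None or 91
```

'or' with None returns the other value (91, int)

int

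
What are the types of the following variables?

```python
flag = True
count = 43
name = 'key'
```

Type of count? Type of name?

count is int; name is str

int, str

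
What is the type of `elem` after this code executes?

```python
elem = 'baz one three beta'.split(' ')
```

str.split() returns list

list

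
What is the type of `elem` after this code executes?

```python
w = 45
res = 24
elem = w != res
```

Comparison operators return bool

bool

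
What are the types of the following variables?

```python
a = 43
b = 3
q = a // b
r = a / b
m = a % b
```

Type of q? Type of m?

int // int returns int; int % int returns int

int, int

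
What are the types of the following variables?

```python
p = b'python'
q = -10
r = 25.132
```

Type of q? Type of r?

q is int; r is float

int, float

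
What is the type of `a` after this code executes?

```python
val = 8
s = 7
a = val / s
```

int / int always returns float in Python 3 (8 / 7 = 1.14286)

float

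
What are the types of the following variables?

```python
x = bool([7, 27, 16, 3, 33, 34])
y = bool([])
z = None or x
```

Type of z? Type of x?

None or <bool> returns the bool; bool() returns bool

bool, bool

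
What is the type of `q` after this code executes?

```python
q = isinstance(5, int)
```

isinstance() returns bool

bool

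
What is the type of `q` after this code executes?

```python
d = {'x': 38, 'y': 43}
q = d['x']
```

Accessing dict[str, int] with key 'x' returns int value 38

int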